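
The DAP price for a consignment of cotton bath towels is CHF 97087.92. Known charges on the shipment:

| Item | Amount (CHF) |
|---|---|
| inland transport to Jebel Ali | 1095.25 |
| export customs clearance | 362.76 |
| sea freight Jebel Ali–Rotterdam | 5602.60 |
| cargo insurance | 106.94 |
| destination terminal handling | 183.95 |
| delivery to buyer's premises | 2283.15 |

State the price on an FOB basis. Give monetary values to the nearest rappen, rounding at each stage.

Not relevant to the conversion: export clearance, inland to port — on the seller under both DAP and FOB; already in the DAP price and stays in the FOB price.
From DAP to FOB, the seller no longer bears: freight, insurance, destination terminal, delivery.
FOB price = 97087.92 − 5602.60 − 106.94 − 183.95 − 2283.15 = 88911.28

FOB price: CHF 88911.28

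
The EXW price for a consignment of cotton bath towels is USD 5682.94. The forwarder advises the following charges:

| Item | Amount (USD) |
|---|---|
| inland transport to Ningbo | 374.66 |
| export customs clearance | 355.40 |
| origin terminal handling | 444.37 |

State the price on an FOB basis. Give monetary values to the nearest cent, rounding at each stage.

FOB price: USD 6857.37

From EXW to FOB, the seller additionally bears: inland to port, export clearance, origin terminal.
FOB price = 5682.94 + 374.66 + 355.40 + 444.37 = 6857.37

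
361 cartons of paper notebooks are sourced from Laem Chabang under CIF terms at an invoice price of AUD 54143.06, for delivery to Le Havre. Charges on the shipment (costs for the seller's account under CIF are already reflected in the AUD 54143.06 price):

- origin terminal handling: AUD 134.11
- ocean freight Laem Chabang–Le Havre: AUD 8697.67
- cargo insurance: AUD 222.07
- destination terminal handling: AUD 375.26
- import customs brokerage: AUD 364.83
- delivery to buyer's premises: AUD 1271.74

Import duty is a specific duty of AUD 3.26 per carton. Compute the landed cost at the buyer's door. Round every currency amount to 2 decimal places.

CIF: the seller pays costs through ocean freight and marine insurance to the destination port.
Already in the invoice (seller's account under CIF): origin terminal, freight, insurance — exclude.
The CIF price already equals the CIF value: 54143.06
Import duty = 361 × 3.26 = 1176.86
Buyer bears: destination terminal 375.26 + brokerage 364.83 + delivery 1271.74 + duty 1176.86 = 3188.69
Landed cost = invoice 54143.06 + 3188.69 = 57331.75

Total landed cost: AUD 57331.75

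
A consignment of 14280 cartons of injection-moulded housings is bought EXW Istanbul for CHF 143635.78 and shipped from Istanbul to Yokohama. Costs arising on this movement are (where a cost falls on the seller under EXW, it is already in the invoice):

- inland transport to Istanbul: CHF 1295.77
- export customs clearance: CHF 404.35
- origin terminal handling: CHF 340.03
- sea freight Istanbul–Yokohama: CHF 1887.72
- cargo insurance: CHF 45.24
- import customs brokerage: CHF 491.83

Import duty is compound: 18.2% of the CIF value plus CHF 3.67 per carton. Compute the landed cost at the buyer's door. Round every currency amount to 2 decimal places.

Total landed cost: CHF 227373.14

EXW: the seller makes goods available at their premises; the buyer bears all onward costs.
CIF value = EXW price + inland to port + export clearance + origin terminal + freight + insurance = 143635.78 + 1295.77 + 404.35 + 340.03 + 1887.72 + 45.24 = 147608.89
Ad valorem component: 147608.89 × 18.2% = 26864.82
Specific component: 14280 × 3.67 = 52407.60
Import duty = 26864.82 + 52407.60 = 79272.42
Buyer bears: inland to port 1295.77 + export clearance 404.35 + origin terminal 340.03 + freight 1887.72 + insurance 45.24 + brokerage 491.83 + duty 79272.42 = 83737.36
Landed cost = invoice 143635.78 + 83737.36 = 227373.14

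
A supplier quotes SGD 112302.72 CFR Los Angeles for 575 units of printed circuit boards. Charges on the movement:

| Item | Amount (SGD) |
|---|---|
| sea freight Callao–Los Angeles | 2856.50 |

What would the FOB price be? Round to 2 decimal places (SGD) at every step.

FOB price: SGD 109446.22

From CFR to FOB, the seller no longer bears: freight.
FOB price = 112302.72 − 2856.50 = 109446.22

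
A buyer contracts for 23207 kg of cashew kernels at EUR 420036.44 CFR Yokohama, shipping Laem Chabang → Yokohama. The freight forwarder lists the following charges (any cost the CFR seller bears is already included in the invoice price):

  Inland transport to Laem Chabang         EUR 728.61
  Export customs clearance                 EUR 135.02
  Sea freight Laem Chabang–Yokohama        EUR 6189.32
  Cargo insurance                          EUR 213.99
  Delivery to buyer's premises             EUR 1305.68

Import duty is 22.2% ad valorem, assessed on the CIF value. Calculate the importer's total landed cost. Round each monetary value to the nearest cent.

Total landed cost: EUR 514851.71

CFR: the seller pays costs through ocean freight to the destination port, but not insurance.
Already in the invoice (seller's account under CFR): inland to port, export clearance, freight — exclude.
CIF value = CFR price + insurance = 420036.44 + 213.99 = 420250.43
Import duty = 420250.43 × 22.2% = 93295.60
Buyer bears: insurance 213.99 + delivery 1305.68 + duty 93295.60 = 94815.27
Landed cost = invoice 420036.44 + 94815.27 = 514851.71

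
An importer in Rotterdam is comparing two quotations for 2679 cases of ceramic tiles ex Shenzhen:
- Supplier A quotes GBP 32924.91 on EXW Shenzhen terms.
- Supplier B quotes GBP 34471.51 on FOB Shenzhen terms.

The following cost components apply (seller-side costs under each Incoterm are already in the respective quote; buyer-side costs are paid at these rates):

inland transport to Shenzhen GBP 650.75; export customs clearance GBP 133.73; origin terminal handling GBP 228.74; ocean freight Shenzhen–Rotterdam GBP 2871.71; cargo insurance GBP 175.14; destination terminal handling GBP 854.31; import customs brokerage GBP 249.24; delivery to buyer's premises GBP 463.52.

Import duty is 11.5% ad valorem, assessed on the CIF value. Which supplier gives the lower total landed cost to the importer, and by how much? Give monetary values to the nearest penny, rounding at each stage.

Supplier A is cheaper by GBP 594.72

Supplier A (EXW):
CIF value = EXW price + inland to port + export clearance + origin terminal + freight + insurance = 32924.91 + 650.75 + 133.73 + 228.74 + 2871.71 + 175.14 = 36984.98
Import duty = 36984.98 × 11.5% = 4253.27
Buyer bears (A): 650.75 + 133.73 + 228.74 + 2871.71 + 175.14 + 854.31 + 249.24 + 463.52 = 5627.14
Landed cost (A) = invoice 32924.91 + 5627.14 + duty 4253.27 = 42805.32
Supplier B (FOB):
CIF value = FOB price + freight + insurance = 34471.51 + 2871.71 + 175.14 = 37518.36
Import duty = 37518.36 × 11.5% = 4314.61
Buyer bears (B): 2871.71 + 175.14 + 854.31 + 249.24 + 463.52 = 4613.92
Landed cost (B) = invoice 34471.51 + 4613.92 + duty 4314.61 = 43400.04
Difference = |42805.32 − 43400.04| = 594.72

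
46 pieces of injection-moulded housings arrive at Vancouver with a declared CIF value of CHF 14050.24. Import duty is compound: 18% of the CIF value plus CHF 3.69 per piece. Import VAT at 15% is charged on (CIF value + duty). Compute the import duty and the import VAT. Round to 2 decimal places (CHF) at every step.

Import duty: CHF 2698.78; import VAT: CHF 2512.35

Ad valorem component: 14050.24 × 18% = 2529.04
Specific component: 46 × 3.69 = 169.74
Import duty = 2529.04 + 169.74 = 2698.78
VAT base = CIF + duty = 14050.24 + 2698.78 = 16749.02
Import VAT = 16749.02 × 15% = 2512.35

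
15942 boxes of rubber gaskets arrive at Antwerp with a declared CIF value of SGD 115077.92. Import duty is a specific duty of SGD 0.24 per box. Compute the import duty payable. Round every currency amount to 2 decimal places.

Import duty: SGD 3826.08

Import duty = 15942 × 0.24 = 3826.08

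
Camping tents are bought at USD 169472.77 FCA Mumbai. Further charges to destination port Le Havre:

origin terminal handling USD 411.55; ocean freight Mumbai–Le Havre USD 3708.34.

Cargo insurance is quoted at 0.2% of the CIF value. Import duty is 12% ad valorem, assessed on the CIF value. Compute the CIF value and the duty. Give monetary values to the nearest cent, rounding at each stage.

CIF value: USD 173940.54; import duty: USD 20872.86

Let C be the CIF value. C = FCA price + pre-shipment costs + freight + 0.2% × C
C − 0.2% × C = 169472.77 + 411.55 + 3708.34
0.998 × C = 173592.66
C = 173592.66 / 0.998 = 173940.54
Insurance premium = 0.2% × 173940.54 = 347.88
Import duty = 173940.54 × 12% = 20872.86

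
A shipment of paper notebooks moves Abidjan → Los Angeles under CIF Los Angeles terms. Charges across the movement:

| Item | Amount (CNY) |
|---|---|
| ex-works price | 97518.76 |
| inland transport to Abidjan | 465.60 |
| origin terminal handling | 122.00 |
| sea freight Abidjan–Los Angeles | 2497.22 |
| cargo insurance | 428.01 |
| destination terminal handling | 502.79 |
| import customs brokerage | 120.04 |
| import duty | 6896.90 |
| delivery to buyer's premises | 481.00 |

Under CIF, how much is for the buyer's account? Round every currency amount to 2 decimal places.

CIF: the seller pays costs through ocean freight and marine insurance to the destination port.
Seller's account: goods 97518.76 + inland to port 465.60 + origin terminal 122.00 + freight 2497.22 + insurance 428.01 = 101031.59
Buyer's account: destination terminal 502.79 + brokerage 120.04 + duty 6896.90 + delivery 481.00 = 8000.73

Buyer's account: CNY 8000.73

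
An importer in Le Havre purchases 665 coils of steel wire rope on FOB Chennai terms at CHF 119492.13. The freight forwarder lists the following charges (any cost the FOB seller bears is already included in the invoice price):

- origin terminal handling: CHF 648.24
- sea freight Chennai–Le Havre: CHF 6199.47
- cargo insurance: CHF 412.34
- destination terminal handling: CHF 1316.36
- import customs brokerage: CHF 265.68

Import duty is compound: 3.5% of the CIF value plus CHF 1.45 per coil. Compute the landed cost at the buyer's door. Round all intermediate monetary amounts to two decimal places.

Total landed cost: CHF 133063.87

FOB: the seller bears costs until goods are on board at the origin port; the buyer bears freight, insurance and all costs thereafter.
Already in the invoice (seller's account under FOB): origin terminal — exclude.
CIF value = FOB price + freight + insurance = 119492.13 + 6199.47 + 412.34 = 126103.94
Ad valorem component: 126103.94 × 3.5% = 4413.64
Specific component: 665 × 1.45 = 964.25
Import duty = 4413.64 + 964.25 = 5377.89
Buyer bears: freight 6199.47 + insurance 412.34 + destination terminal 1316.36 + brokerage 265.68 + duty 5377.89 = 13571.74
Landed cost = invoice 119492.13 + 13571.74 = 133063.87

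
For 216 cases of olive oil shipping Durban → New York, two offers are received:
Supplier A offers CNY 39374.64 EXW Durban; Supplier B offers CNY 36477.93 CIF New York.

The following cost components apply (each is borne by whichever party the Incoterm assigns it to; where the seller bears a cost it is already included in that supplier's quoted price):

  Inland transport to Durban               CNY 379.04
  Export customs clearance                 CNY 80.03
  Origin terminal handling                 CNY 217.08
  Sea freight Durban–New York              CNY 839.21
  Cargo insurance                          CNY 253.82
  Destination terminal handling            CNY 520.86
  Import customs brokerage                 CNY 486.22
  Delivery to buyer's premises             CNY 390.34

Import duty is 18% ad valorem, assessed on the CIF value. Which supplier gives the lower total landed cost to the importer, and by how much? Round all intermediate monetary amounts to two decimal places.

Supplier B is cheaper by CNY 5505.75

Supplier A (EXW):
CIF value = EXW price + inland to port + export clearance + origin terminal + freight + insurance = 39374.64 + 379.04 + 80.03 + 217.08 + 839.21 + 253.82 = 41143.82
Import duty = 41143.82 × 18% = 7405.89
Buyer bears (A): 379.04 + 80.03 + 217.08 + 839.21 + 253.82 + 520.86 + 486.22 + 390.34 = 3166.60
Landed cost (A) = invoice 39374.64 + 3166.60 + duty 7405.89 = 49947.13
Supplier B (CIF):
The CIF price already equals the CIF value: 36477.93
Import duty = 36477.93 × 18% = 6566.03
Buyer bears (B): 520.86 + 486.22 + 390.34 = 1397.42
Landed cost (B) = invoice 36477.93 + 1397.42 + duty 6566.03 = 44441.38
Difference = |49947.13 − 44441.38| = 5505.75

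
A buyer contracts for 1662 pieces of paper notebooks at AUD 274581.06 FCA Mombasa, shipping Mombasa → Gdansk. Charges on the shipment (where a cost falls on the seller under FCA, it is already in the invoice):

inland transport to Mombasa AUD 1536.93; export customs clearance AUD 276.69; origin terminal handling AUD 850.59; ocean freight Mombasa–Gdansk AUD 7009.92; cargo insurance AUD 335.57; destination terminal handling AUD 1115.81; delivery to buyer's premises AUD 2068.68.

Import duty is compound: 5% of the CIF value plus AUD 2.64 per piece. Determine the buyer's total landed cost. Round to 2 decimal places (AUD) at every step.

FCA: the seller delivers export-cleared goods to the carrier; the buyer bears costs from that point.
Already in the invoice (seller's account under FCA): inland to port, export clearance — exclude.
CIF value = FCA price + origin terminal + freight + insurance = 274581.06 + 850.59 + 7009.92 + 335.57 = 282777.14
Ad valorem component: 282777.14 × 5% = 14138.86
Specific component: 1662 × 2.64 = 4387.68
Import duty = 14138.86 + 4387.68 = 18526.54
Buyer bears: origin terminal 850.59 + freight 7009.92 + insurance 335.57 + destination terminal 1115.81 + delivery 2068.68 + duty 18526.54 = 29907.11
Landed cost = invoice 274581.06 + 29907.11 = 304488.17

Total landed cost: AUD 304488.17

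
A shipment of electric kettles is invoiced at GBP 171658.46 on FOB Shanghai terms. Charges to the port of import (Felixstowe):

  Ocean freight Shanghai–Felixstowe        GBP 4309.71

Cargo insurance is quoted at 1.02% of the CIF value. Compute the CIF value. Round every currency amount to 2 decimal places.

CIF value: GBP 177781.54

Let C be the CIF value. C = FOB price + freight + 1.02% × C
C − 1.02% × C = 171658.46 + 4309.71
0.9898 × C = 175968.17
C = 175968.17 / 0.9898 = 177781.54
Insurance premium = 1.02% × 177781.54 = 1813.37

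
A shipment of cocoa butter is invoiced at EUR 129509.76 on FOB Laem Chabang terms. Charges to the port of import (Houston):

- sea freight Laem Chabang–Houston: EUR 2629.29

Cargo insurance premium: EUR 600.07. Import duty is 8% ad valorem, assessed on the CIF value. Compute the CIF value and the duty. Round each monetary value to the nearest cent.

CIF = FOB price + freight + insurance
CIF = 129509.76 + 2629.29 + 600.07 = 132739.12
Import duty = 132739.12 × 8% = 10619.13

CIF value: EUR 132739.12; import duty: EUR 10619.13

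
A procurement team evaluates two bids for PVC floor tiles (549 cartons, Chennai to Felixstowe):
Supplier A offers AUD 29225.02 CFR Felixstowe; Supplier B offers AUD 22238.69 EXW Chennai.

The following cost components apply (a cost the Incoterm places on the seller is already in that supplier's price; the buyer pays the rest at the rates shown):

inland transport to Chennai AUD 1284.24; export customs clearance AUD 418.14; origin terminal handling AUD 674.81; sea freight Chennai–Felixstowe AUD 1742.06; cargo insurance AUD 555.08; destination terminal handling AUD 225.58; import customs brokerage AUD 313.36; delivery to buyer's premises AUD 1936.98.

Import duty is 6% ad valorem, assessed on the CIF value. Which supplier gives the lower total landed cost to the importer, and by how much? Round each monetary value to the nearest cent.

Supplier A (CFR):
CIF value = CFR price + insurance = 29225.02 + 555.08 = 29780.10
Import duty = 29780.10 × 6% = 1786.81
Buyer bears (A): 555.08 + 225.58 + 313.36 + 1936.98 = 3031.00
Landed cost (A) = invoice 29225.02 + 3031.00 + duty 1786.81 = 34042.83
Supplier B (EXW):
CIF value = EXW price + inland to port + export clearance + origin terminal + freight + insurance = 22238.69 + 1284.24 + 418.14 + 674.81 + 1742.06 + 555.08 = 26913.02
Import duty = 26913.02 × 6% = 1614.78
Buyer bears (B): 1284.24 + 418.14 + 674.81 + 1742.06 + 555.08 + 225.58 + 313.36 + 1936.98 = 7150.25
Landed cost (B) = invoice 22238.69 + 7150.25 + duty 1614.78 = 31003.72
Difference = |34042.83 − 31003.72| = 3039.11

Supplier B is cheaper by AUD 3039.11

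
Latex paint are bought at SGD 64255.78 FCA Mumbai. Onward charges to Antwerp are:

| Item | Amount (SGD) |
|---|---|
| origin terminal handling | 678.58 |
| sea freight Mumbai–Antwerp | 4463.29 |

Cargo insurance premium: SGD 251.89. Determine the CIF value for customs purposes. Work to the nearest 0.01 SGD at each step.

CIF value: SGD 69649.54

CIF = FCA price + pre-shipment costs + freight + insurance
CIF = 64255.78 + 678.58 + 4463.29 + 251.89 = 69649.54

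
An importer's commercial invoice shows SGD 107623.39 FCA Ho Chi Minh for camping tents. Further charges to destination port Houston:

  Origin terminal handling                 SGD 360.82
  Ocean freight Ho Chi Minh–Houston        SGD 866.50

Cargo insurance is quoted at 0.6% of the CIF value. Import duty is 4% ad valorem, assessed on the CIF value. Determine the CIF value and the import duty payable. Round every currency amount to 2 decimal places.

CIF value: SGD 109507.76; import duty: SGD 4380.31

Let C be the CIF value. C = FCA price + pre-shipment costs + freight + 0.6% × C
C − 0.6% × C = 107623.39 + 360.82 + 866.50
0.994 × C = 108850.71
C = 108850.71 / 0.994 = 109507.76
Insurance premium = 0.6% × 109507.76 = 657.05
Import duty = 109507.76 × 4% = 4380.31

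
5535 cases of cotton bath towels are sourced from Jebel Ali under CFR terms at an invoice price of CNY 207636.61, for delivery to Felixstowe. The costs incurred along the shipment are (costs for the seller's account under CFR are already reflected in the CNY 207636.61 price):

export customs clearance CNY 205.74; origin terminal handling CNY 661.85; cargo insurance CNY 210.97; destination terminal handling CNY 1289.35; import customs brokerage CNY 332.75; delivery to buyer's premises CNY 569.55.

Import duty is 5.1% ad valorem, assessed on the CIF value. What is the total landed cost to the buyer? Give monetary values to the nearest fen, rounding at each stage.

Total landed cost: CNY 220639.46

CFR: the seller pays costs through ocean freight to the destination port, but not insurance.
Already in the invoice (seller's account under CFR): export clearance, origin terminal — exclude.
CIF value = CFR price + insurance = 207636.61 + 210.97 = 207847.58
Import duty = 207847.58 × 5.1% = 10600.23
Buyer bears: insurance 210.97 + destination terminal 1289.35 + brokerage 332.75 + delivery 569.55 + duty 10600.23 = 13002.85
Landed cost = invoice 207636.61 + 13002.85 = 220639.46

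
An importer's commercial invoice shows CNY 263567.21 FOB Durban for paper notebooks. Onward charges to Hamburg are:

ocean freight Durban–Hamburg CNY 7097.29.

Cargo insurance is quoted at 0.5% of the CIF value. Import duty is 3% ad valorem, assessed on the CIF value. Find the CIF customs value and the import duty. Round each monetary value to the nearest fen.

CIF value: CNY 272024.62; import duty: CNY 8160.74

Let C be the CIF value. C = FOB price + freight + 0.5% × C
C − 0.5% × C = 263567.21 + 7097.29
0.995 × C = 270664.50
C = 270664.50 / 0.995 = 272024.62
Insurance premium = 0.5% × 272024.62 = 1360.12
Import duty = 272024.62 × 3% = 8160.74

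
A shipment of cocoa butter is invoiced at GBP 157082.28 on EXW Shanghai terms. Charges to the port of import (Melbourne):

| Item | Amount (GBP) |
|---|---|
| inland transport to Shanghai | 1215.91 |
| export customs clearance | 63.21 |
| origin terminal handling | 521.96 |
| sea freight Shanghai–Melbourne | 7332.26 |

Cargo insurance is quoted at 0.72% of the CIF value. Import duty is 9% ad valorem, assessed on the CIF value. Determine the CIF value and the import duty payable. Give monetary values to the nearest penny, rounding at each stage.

CIF value: GBP 167421.05; import duty: GBP 15067.89

Let C be the CIF value. C = EXW price + pre-shipment costs + freight + 0.72% × C
C − 0.72% × C = 157082.28 + 1215.91 + 63.21 + 521.96 + 7332.26
0.9928 × C = 166215.62
C = 166215.62 / 0.9928 = 167421.05
Insurance premium = 0.72% × 167421.05 = 1205.43
Import duty = 167421.05 × 9% = 15067.89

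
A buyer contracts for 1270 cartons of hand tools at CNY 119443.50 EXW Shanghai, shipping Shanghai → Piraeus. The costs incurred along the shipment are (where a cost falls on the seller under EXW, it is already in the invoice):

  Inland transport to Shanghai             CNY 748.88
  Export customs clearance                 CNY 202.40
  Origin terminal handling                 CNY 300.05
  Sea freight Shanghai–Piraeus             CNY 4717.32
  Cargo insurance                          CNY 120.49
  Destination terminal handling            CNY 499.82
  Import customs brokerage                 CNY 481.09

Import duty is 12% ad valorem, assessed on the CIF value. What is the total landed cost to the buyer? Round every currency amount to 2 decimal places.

EXW: the seller makes goods available at their premises; the buyer bears all onward costs.
CIF value = EXW price + inland to port + export clearance + origin terminal + freight + insurance = 119443.50 + 748.88 + 202.40 + 300.05 + 4717.32 + 120.49 = 125532.64
Import duty = 125532.64 × 12% = 15063.92
Buyer bears: inland to port 748.88 + export clearance 202.40 + origin terminal 300.05 + freight 4717.32 + insurance 120.49 + destination terminal 499.82 + brokerage 481.09 + duty 15063.92 = 22133.97
Landed cost = invoice 119443.50 + 22133.97 = 141577.47

Total landed cost: CNY 141577.47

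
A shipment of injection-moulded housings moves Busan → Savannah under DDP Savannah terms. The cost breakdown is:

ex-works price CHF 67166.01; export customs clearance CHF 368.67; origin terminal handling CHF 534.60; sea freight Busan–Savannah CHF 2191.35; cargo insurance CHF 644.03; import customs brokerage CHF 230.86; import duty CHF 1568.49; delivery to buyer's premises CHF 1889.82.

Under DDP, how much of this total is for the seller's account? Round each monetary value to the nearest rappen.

Seller's account: CHF 74593.83

DDP: the seller bears all costs including import duty.
Seller's account: goods 67166.01 + export clearance 368.67 + origin terminal 534.60 + freight 2191.35 + insurance 644.03 + brokerage 230.86 + duty 1568.49 + delivery 1889.82 = 74593.83
Buyer's account: 0.00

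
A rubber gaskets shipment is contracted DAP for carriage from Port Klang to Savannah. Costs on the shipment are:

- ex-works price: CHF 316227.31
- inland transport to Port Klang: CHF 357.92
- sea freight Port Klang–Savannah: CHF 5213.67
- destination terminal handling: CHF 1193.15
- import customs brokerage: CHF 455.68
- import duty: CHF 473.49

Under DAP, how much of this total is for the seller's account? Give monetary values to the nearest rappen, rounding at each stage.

DAP: the seller bears all costs to the named destination except import duty and clearance.
Seller's account: goods 316227.31 + inland to port 357.92 + freight 5213.67 + destination terminal 1193.15 = 322992.05
Buyer's account: brokerage 455.68 + duty 473.49 = 929.17

Seller's account: CHF 322992.05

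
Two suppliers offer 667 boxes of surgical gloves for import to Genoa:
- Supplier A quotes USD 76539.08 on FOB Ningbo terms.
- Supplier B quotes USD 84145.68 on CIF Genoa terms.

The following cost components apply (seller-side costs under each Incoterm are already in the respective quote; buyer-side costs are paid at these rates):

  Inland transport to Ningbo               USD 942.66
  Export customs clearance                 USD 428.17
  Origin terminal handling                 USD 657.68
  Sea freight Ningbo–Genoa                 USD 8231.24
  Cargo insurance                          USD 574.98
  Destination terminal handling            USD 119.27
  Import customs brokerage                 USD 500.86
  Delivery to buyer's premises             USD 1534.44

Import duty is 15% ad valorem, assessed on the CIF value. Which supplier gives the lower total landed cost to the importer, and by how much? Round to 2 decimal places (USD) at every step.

Supplier A (FOB):
CIF value = FOB price + freight + insurance = 76539.08 + 8231.24 + 574.98 = 85345.30
Import duty = 85345.30 × 15% = 12801.80
Buyer bears (A): 8231.24 + 574.98 + 119.27 + 500.86 + 1534.44 = 10960.79
Landed cost (A) = invoice 76539.08 + 10960.79 + duty 12801.80 = 100301.67
Supplier B (CIF):
The CIF price already equals the CIF value: 84145.68
Import duty = 84145.68 × 15% = 12621.85
Buyer bears (B): 119.27 + 500.86 + 1534.44 = 2154.57
Landed cost (B) = invoice 84145.68 + 2154.57 + duty 12621.85 = 98922.10
Difference = |100301.67 − 98922.10| = 1379.57

Supplier B is cheaper by USD 1379.57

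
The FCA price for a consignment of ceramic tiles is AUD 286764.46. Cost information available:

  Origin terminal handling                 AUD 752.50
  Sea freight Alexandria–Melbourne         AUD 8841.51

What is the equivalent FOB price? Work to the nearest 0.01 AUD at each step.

FOB price: AUD 287516.96

Not relevant to the conversion: freight — on the buyer under both terms; not part of either seller's price.
From FCA to FOB, the seller additionally bears: origin terminal.
FOB price = 286764.46 + 752.50 = 287516.96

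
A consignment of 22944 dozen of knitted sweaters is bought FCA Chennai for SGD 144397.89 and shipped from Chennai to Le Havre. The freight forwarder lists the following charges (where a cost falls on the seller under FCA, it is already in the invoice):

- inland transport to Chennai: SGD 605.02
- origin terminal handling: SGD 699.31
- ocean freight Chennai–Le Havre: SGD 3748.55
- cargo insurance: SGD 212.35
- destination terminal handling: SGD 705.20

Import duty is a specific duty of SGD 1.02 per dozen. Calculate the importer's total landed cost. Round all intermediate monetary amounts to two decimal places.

FCA: the seller delivers export-cleared goods to the carrier; the buyer bears costs from that point.
Already in the invoice (seller's account under FCA): inland to port — exclude.
CIF value = FCA price + origin terminal + freight + insurance = 144397.89 + 699.31 + 3748.55 + 212.35 = 149058.10
Import duty = 22944 × 1.02 = 23402.88
Buyer bears: origin terminal 699.31 + freight 3748.55 + insurance 212.35 + destination terminal 705.20 + duty 23402.88 = 28768.29
Landed cost = invoice 144397.89 + 28768.29 = 173166.18

Total landed cost: SGD 173166.18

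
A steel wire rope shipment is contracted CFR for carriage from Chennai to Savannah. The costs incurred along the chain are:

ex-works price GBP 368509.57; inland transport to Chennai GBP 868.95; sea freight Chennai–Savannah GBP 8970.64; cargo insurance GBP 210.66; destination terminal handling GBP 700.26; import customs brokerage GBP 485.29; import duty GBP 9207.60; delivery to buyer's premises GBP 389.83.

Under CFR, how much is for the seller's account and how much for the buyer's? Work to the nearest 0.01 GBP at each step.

Seller: GBP 378349.16; buyer: GBP 10993.64

CFR: the seller pays costs through ocean freight to the destination port, but not insurance.
Seller's account: goods 368509.57 + inland to port 868.95 + freight 8970.64 = 378349.16
Buyer's account: insurance 210.66 + destination terminal 700.26 + brokerage 485.29 + duty 9207.60 + delivery 389.83 = 10993.64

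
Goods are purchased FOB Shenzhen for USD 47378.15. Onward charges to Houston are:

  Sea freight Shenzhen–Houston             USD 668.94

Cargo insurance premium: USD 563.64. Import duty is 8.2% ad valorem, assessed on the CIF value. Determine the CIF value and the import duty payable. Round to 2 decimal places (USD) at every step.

CIF = FOB price + freight + insurance
CIF = 47378.15 + 668.94 + 563.64 = 48610.73
Import duty = 48610.73 × 8.2% = 3986.08

CIF value: USD 48610.73; import duty: USD 3986.08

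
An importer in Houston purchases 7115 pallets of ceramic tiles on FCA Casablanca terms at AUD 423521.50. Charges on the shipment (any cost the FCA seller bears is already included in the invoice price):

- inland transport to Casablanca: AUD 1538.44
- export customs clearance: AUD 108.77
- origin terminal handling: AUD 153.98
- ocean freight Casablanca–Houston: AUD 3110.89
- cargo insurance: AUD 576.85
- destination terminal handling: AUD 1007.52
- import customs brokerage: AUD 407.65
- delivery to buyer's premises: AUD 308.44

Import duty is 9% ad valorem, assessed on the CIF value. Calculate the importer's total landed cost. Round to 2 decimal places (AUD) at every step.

FCA: the seller delivers export-cleared goods to the carrier; the buyer bears costs from that point.
Already in the invoice (seller's account under FCA): inland to port, export clearance — exclude.
CIF value = FCA price + origin terminal + freight + insurance = 423521.50 + 153.98 + 3110.89 + 576.85 = 427363.22
Import duty = 427363.22 × 9% = 38462.69
Buyer bears: origin terminal 153.98 + freight 3110.89 + insurance 576.85 + destination terminal 1007.52 + brokerage 407.65 + delivery 308.44 + duty 38462.69 = 44028.02
Landed cost = invoice 423521.50 + 44028.02 = 467549.52

Total landed cost: AUD 467549.52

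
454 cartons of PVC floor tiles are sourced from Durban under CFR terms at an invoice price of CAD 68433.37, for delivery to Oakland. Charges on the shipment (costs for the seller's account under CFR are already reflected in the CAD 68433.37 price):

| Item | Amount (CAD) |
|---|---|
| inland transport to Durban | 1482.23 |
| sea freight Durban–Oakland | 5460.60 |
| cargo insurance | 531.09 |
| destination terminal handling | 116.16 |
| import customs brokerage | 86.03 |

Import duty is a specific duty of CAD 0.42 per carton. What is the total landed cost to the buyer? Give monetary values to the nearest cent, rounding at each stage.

CFR: the seller pays costs through ocean freight to the destination port, but not insurance.
Already in the invoice (seller's account under CFR): inland to port, freight — exclude.
CIF value = CFR price + insurance = 68433.37 + 531.09 = 68964.46
Import duty = 454 × 0.42 = 190.68
Buyer bears: insurance 531.09 + destination terminal 116.16 + brokerage 86.03 + duty 190.68 = 923.96
Landed cost = invoice 68433.37 + 923.96 = 69357.33

Total landed cost: CAD 69357.33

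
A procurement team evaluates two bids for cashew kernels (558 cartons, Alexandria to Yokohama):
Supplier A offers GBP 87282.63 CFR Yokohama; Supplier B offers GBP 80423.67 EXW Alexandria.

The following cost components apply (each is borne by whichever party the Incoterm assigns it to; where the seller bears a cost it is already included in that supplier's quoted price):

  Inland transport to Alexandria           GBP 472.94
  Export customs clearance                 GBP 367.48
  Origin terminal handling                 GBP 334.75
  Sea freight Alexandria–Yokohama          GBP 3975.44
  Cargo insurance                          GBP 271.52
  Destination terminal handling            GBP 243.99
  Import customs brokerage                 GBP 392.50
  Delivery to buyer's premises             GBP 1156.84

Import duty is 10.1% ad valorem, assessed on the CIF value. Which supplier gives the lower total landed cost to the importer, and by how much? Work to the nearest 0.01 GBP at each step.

Supplier A (CFR):
CIF value = CFR price + insurance = 87282.63 + 271.52 = 87554.15
Import duty = 87554.15 × 10.1% = 8842.97
Buyer bears (A): 271.52 + 243.99 + 392.50 + 1156.84 = 2064.85
Landed cost (A) = invoice 87282.63 + 2064.85 + duty 8842.97 = 98190.45
Supplier B (EXW):
CIF value = EXW price + inland to port + export clearance + origin terminal + freight + insurance = 80423.67 + 472.94 + 367.48 + 334.75 + 3975.44 + 271.52 = 85845.80
Import duty = 85845.80 × 10.1% = 8670.43
Buyer bears (B): 472.94 + 367.48 + 334.75 + 3975.44 + 271.52 + 243.99 + 392.50 + 1156.84 = 7215.46
Landed cost (B) = invoice 80423.67 + 7215.46 + duty 8670.43 = 96309.56
Difference = |98190.45 − 96309.56| = 1880.89

Supplier B is cheaper by GBP 1880.89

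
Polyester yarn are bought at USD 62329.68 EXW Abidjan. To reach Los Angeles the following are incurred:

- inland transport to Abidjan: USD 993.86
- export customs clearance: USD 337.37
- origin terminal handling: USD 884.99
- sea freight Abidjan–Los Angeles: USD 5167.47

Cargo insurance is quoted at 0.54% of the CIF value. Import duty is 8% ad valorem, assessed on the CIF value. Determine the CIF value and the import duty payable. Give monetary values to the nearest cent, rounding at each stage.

Let C be the CIF value. C = EXW price + pre-shipment costs + freight + 0.54% × C
C − 0.54% × C = 62329.68 + 993.86 + 337.37 + 884.99 + 5167.47
0.9946 × C = 69713.37
C = 69713.37 / 0.9946 = 70091.87
Insurance premium = 0.54% × 70091.87 = 378.50
Import duty = 70091.87 × 8% = 5607.35

CIF value: USD 70091.87; import duty: USD 5607.35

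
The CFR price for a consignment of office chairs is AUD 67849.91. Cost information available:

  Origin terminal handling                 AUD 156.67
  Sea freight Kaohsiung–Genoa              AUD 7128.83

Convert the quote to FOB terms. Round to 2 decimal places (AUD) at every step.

FOB price: AUD 60721.08

Not relevant to the conversion: origin terminal — on the seller under both CFR and FOB; already in the CFR price and stays in the FOB price.
From CFR to FOB, the seller no longer bears: freight.
FOB price = 67849.91 − 7128.83 = 60721.08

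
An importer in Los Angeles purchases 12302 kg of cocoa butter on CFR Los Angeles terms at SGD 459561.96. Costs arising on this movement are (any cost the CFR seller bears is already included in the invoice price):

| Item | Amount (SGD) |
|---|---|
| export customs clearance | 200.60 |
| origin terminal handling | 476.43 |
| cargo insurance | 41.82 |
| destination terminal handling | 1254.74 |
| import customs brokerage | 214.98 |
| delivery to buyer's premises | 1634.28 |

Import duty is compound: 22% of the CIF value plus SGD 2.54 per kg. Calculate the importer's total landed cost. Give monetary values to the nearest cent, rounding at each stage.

Total landed cost: SGD 595067.69

CFR: the seller pays costs through ocean freight to the destination port, but not insurance.
Already in the invoice (seller's account under CFR): export clearance, origin terminal — exclude.
CIF value = CFR price + insurance = 459561.96 + 41.82 = 459603.78
Ad valorem component: 459603.78 × 22% = 101112.83
Specific component: 12302 × 2.54 = 31247.08
Import duty = 101112.83 + 31247.08 = 132359.91
Buyer bears: insurance 41.82 + destination terminal 1254.74 + brokerage 214.98 + delivery 1634.28 + duty 132359.91 = 135505.73
Landed cost = invoice 459561.96 + 135505.73 = 595067.69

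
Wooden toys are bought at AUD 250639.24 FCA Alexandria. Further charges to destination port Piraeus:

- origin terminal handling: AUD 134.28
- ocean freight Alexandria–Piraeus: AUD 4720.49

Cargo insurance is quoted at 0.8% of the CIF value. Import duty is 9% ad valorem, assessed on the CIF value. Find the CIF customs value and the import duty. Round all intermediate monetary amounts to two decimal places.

Let C be the CIF value. C = FCA price + pre-shipment costs + freight + 0.8% × C
C − 0.8% × C = 250639.24 + 134.28 + 4720.49
0.992 × C = 255494.01
C = 255494.01 / 0.992 = 257554.45
Insurance premium = 0.8% × 257554.45 = 2060.44
Import duty = 257554.45 × 9% = 23179.90

CIF value: AUD 257554.45; import duty: AUD 23179.90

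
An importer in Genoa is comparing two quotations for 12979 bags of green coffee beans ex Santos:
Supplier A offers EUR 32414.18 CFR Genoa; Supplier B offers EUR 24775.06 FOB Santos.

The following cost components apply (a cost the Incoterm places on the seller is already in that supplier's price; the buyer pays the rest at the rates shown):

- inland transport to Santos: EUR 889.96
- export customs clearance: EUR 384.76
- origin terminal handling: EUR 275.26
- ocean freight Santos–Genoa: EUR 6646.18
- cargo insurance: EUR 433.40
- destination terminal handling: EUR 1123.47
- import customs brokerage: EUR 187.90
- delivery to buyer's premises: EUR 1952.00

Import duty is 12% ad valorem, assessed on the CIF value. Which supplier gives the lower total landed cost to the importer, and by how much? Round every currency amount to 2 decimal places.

Supplier A (CFR):
CIF value = CFR price + insurance = 32414.18 + 433.40 = 32847.58
Import duty = 32847.58 × 12% = 3941.71
Buyer bears (A): 433.40 + 1123.47 + 187.90 + 1952.00 = 3696.77
Landed cost (A) = invoice 32414.18 + 3696.77 + duty 3941.71 = 40052.66
Supplier B (FOB):
CIF value = FOB price + freight + insurance = 24775.06 + 6646.18 + 433.40 = 31854.64
Import duty = 31854.64 × 12% = 3822.56
Buyer bears (B): 6646.18 + 433.40 + 1123.47 + 187.90 + 1952.00 = 10342.95
Landed cost (B) = invoice 24775.06 + 10342.95 + duty 3822.56 = 38940.57
Difference = |40052.66 − 38940.57| = 1112.09

Supplier B is cheaper by EUR 1112.09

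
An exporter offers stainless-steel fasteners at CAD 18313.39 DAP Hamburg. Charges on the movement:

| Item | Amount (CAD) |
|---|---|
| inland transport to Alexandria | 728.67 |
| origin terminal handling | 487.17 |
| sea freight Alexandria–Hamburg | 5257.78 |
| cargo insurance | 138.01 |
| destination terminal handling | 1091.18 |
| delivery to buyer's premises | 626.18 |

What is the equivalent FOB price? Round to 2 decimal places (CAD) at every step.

FOB price: CAD 11200.24

Not relevant to the conversion: inland to port, origin terminal — on the seller under both DAP and FOB; already in the DAP price and stays in the FOB price.
From DAP to FOB, the seller no longer bears: freight, insurance, destination terminal, delivery.
FOB price = 18313.39 − 5257.78 − 138.01 − 1091.18 − 626.18 = 11200.24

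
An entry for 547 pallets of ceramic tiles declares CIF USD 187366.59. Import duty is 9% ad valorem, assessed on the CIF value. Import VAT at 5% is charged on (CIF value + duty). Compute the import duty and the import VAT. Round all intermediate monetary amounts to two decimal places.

Import duty: USD 16862.99; import VAT: USD 10211.48

Import duty = 187366.59 × 9% = 16862.99
VAT base = CIF + duty = 187366.59 + 16862.99 = 204229.58
Import VAT = 204229.58 × 5% = 10211.48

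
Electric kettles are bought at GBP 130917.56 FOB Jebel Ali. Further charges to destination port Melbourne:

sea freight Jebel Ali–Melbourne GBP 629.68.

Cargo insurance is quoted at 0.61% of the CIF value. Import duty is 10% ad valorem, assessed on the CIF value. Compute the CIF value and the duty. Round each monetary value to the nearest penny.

CIF value: GBP 132354.60; import duty: GBP 13235.46

Let C be the CIF value. C = FOB price + freight + 0.61% × C
C − 0.61% × C = 130917.56 + 629.68
0.9939 × C = 131547.24
C = 131547.24 / 0.9939 = 132354.60
Insurance premium = 0.61% × 132354.60 = 807.36
Import duty = 132354.60 × 10% = 13235.46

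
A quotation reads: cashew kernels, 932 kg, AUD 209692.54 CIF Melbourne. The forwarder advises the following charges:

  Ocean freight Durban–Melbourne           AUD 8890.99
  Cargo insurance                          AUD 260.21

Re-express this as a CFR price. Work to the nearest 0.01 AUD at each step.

Not relevant to the conversion: freight — on the seller under both CIF and CFR; already in the CIF price and stays in the CFR price.
From CIF to CFR, the seller no longer bears: insurance.
CFR price = 209692.54 − 260.21 = 209432.33

CFR price: AUD 209432.33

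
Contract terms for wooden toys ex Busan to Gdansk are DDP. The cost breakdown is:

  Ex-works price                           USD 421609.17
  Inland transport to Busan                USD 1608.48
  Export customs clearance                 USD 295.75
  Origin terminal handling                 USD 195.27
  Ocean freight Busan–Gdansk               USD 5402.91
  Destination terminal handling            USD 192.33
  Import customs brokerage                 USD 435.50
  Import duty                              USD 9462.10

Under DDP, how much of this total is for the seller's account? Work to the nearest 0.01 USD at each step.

DDP: the seller bears all costs including import duty.
Seller's account: goods 421609.17 + inland to port 1608.48 + export clearance 295.75 + origin terminal 195.27 + freight 5402.91 + destination terminal 192.33 + brokerage 435.50 + duty 9462.10 = 439201.51
Buyer's account: 0.00

Seller's account: USD 439201.51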